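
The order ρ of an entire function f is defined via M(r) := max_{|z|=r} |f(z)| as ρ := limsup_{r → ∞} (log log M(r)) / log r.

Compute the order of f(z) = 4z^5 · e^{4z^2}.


M(r) = max_{|z|=r} |4|·|z|^5·|e^{4z^2}| = 4·r^5 · e^{4r^2} (the factors attain their maxima compatibly on |z|=r). Then log M(r) = log 4 + 5·log r + 4r^2, dominated by the last term, so log log M(r) ~ 2·log r. The polynomial factor 4z^5 contributes only a log r term and does not affect the order. ρ = 2.
Therefore ρ = 2.

Order ρ = 2.


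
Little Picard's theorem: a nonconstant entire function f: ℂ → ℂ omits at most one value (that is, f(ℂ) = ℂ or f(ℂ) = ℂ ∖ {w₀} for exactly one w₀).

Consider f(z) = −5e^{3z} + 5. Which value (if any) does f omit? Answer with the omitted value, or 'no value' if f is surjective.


Little Picard bounds the complement of f(ℂ) to at most one point.
e^{3z} is never zero on ℂ, so -5·e^{3z} takes every value in ℂ ∖ {0}. Adding 5 shifts the range to ℂ ∖ {5}. Thus f omits exactly the value 5.

Omitted value: 5.


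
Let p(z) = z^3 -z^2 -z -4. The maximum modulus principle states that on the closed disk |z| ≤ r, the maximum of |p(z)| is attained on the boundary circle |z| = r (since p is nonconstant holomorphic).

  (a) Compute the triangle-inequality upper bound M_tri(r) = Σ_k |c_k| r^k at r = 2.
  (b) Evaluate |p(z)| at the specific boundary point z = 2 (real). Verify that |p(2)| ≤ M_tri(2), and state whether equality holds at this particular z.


Coefficients: c_0 = -4, c_1 = -1, c_2 = -1, c_3 = 1. Radius r = 2.
Part (a). Triangle bound: M_tri(r) = Σ_k |c_k| r^k
  = |-4|·2^0 + |-1|·2^1 + |-1|·2^2 + |1|·2^3
  = 4 + 2 + 4 + 8 = 18.
This bounds M(r) := max_{|z|=r} |p(z)| from above; equality holds iff all terms c_k z^k can be made to align in phase at a single z on |z|=r.
Part (b). At z = 2 (real, on the circle |z| = r):
  p(2) = (-4)·2^0 + (-1)·2^1 + (-1)·2^2 + (1)·2^3 = -2.
  |p(2)| = 2.
Check: |p(2)| = 2 ≤ 18 = M_tri(2). ✓ Equality does not hold at z = 2 (the coefficients have mixed signs, so the terms do not all align in phase there).

M_tri(2) = 18; |p(2)| = 2; equality at z=2: no.


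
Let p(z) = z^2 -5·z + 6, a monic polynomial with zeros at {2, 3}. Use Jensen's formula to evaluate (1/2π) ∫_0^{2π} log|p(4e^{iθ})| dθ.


Zeros: 2, 3; r = 4.
Inside |z| < r: 2, 3. Outside (|z| ≥ r): ∅.
p(0) = 6, so log|p(0)| = log(6) = 1.7918.
Apply Jensen: I(r) = log|p(0)| + Σ_k log(r/|z_k|), summed over zeros inside |z| < r.
  log(r/|z_k|) for z_k = 2: log(4/2) = 0.6931
  log(r/|z_k|) for z_k = 3: log(4/3) = 0.2877
Sum over inside zeros: 0.9808.
I(r) = log|p(0)| + (inside sum) = 1.7918 + 0.9808 = 2.7726.
Closed form (all zeros inside, monic): I(r) = n·log(r) = 2·log(4) = 2.7726. ✓

I(r) ≈ 2.7726.


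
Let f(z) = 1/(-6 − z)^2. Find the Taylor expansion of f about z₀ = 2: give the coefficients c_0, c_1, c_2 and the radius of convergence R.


Let w = z − z₀, so z = z₀ + w.
Then -6 − z = -6 − (z₀ + w) = (-6 − z₀) − w = -8 − w.
f(z) = 1/(-8 − w)^2 = (1/(-8)^2) · (1 − w/(-8))^{−2}.
By the binomial series (1−u)^{−2} = Σ_{n≥0} C(n+1, 1) u^n for |u|<1, with u = w/(-8):
  c_n = C(n+1, 1) / (-8)^(n+2).
  c_0 = 1/(-8)^2 = 1/64.
  c_1 = 2/(-8)^3 = -1/256.
  c_2 = 3/(-8)^4 = 3/4096.
The series is valid for |w/d| < 1, i.e. |z − z₀| < |d|.
Radius of convergence: R = |-6 − z₀| = |-8| = 8 (distance from z₀ to the singularity z = -6).

c_0 = 1/64, c_1 = -1/256, c_2 = 3/4096; R = 8.


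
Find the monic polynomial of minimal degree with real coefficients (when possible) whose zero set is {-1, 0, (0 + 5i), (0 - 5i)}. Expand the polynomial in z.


The polynomial is p(z) = ∏_{α ∈ S} (z − α), where S = {-1, 0, (0 + 5i), (0 - 5i)}.
Expanding the product yields: p(z) = z^4 + z^3 + 25·z^2 + 25·z.
Note conjugate pairs combine to real quadratics: (z − (0+5i))(z − (0−5i)) = z² + 25.
The resulting polynomial has degree 4 and real coefficients as required.

p(z) = z^4 + z^3 + 25·z^2 + 25·z.


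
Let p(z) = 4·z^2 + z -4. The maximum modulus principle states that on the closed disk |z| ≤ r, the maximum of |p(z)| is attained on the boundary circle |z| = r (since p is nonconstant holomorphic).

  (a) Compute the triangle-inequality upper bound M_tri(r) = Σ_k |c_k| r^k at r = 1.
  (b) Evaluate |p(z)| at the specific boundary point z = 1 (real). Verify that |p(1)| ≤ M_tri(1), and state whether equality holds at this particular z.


Coefficients: c_0 = -4, c_1 = 1, c_2 = 4. Radius r = 1.
Part (a). Triangle bound: M_tri(r) = Σ_k |c_k| r^k
  = |-4|·1^0 + |1|·1^1 + |4|·1^2
  = 4 + 1 + 4 = 9.
This bounds M(r) := max_{|z|=r} |p(z)| from above; equality holds iff all terms c_k z^k can be made to align in phase at a single z on |z|=r.
Part (b). At z = 1 (real, on the circle |z| = r):
  p(1) = (-4)·1^0 + (1)·1^1 + (4)·1^2 = 1.
  |p(1)| = 1.
Check: |p(1)| = 1 ≤ 9 = M_tri(1). ✓ Equality does not hold at z = 1 (the coefficients have mixed signs, so the terms do not all align in phase there).

M_tri(1) = 9; |p(1)| = 1; equality at z=1: no.


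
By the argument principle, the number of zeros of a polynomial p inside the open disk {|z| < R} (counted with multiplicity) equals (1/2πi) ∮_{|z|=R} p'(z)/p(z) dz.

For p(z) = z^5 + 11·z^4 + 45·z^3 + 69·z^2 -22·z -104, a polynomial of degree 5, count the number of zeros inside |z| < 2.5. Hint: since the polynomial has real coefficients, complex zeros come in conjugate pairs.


The zeros of p are: -2, (-3 + 2i), (-3 - 2i), -4, 1.
Their magnitudes are: 2, 3.606, 3.606, 4, 1.
Zeros with |z| < R = 2.5: -2, 1.
Count = 2.
By the argument principle, (1/2πi) ∮_{|z|=R} p'(z)/p(z) dz equals exactly this count.

Number of zeros inside |z| < 2.5: 2.


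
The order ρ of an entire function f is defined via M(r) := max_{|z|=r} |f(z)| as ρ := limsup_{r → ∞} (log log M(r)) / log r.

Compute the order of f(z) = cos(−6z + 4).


cos(w) is a linear combination of e^{iw} and e^{−iw} (or e^w, e^{−w} in the hyperbolic case), so |cos(w)| ≤ e^{|w|}. With w = −6z + 4, |w| ≤ 6|z| + 4 = 6r + 4 on |z| = r, giving M(r) ≤ e^{6r + 4}, so ρ ≤ 1. On a suitable ray (z = it for sin/cos; z = t for sinh/cosh, t real → ∞), |cos(−6z + 4)| grows like e^{6|t|}/2, so ρ ≥ 1. Hence ρ = 1.
Therefore ρ = 1.

Order ρ = 1.


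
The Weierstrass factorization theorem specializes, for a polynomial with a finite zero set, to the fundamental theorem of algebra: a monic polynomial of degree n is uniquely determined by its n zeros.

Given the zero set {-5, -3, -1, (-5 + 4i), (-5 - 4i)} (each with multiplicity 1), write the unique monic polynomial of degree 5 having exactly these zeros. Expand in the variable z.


The polynomial is p(z) = ∏_{α ∈ S} (z − α), where S = {-5, -3, -1, (-5 + 4i), (-5 - 4i)}.
Expanding the product yields: p(z) = z^5 + 19·z^4 + 154·z^3 + 614·z^2 + 1093·z + 615.
Note conjugate pairs combine to real quadratics: (z − (-5+4i))(z − (-5−4i)) = z² + 10z + 41.
The resulting polynomial has degree 5 and real coefficients as required.

p(z) = z^5 + 19·z^4 + 154·z^3 + 614·z^2 + 1093·z + 615.


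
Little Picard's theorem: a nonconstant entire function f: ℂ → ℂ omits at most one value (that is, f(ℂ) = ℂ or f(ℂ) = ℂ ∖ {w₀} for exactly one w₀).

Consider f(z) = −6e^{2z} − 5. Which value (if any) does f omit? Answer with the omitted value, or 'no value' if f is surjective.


Little Picard bounds the complement of f(ℂ) to at most one point.
e^{2z} is never zero on ℂ, so -6·e^{2z} takes every value in ℂ ∖ {0}. Adding -5 shifts the range to ℂ ∖ {-5}. Thus f omits exactly the value -5.

Omitted value: -5.


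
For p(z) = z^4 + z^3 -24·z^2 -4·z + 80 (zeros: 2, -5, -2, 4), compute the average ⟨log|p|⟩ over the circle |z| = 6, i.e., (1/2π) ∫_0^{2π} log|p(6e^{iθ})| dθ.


Zeros: -5, -2, 2, 4; r = 6.
Inside |z| < r: -5, -2, 2, 4. Outside (|z| ≥ r): ∅.
p(0) = 80, so log|p(0)| = log(80) = 4.3820.
Apply Jensen: I(r) = log|p(0)| + Σ_k log(r/|z_k|), summed over zeros inside |z| < r.
  log(r/|z_k|) for z_k = 2: log(6/2) = 1.0986
  log(r/|z_k|) for z_k = -5: log(6/5) = 0.1823
  log(r/|z_k|) for z_k = -2: log(6/2) = 1.0986
  log(r/|z_k|) for z_k = 4: log(6/4) = 0.4055
Sum over inside zeros: 2.7850.
I(r) = log|p(0)| + (inside sum) = 4.3820 + 2.7850 = 7.1670.
Closed form (all zeros inside, monic): I(r) = n·log(r) = 4·log(6) = 7.1670. ✓

I(r) ≈ 7.1670.


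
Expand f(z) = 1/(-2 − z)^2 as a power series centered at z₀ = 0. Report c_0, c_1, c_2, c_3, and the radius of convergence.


Let w = z − z₀, so z = z₀ + w.
Then -2 − z = -2 − (z₀ + w) = (-2 − z₀) − w = -2 − w.
f(z) = 1/(-2 − w)^2 = (1/(-2)^2) · (1 − w/(-2))^{−2}.
By the binomial series (1−u)^{−2} = Σ_{n≥0} C(n+1, 1) u^n for |u|<1, with u = w/(-2):
  c_n = C(n+1, 1) / (-2)^(n+2).
  c_0 = 1/(-2)^2 = 1/4.
  c_1 = 2/(-2)^3 = -1/4.
  c_2 = 3/(-2)^4 = 3/16.
  c_3 = 4/(-2)^5 = -1/8.
The series is valid for |w/d| < 1, i.e. |z − z₀| < |d|.
Radius of convergence: R = |-2 − z₀| = |-2| = 2 (distance from z₀ to the singularity z = -2).

c_0 = 1/4, c_1 = -1/4, c_2 = 3/16, c_3 = -1/8; R = 2.


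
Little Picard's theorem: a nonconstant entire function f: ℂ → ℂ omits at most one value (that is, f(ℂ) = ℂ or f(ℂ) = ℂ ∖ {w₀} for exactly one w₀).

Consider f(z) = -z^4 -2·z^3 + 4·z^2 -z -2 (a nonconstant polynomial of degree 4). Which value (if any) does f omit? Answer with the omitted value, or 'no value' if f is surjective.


Little Picard bounds the complement of f(ℂ) to at most one point.
For every w ∈ ℂ, the equation p(z) − w = 0 is a nonconstant polynomial in z and hence has at least one root by the fundamental theorem of algebra. So p is surjective onto ℂ, omitting no value.

Omitted value: no value.


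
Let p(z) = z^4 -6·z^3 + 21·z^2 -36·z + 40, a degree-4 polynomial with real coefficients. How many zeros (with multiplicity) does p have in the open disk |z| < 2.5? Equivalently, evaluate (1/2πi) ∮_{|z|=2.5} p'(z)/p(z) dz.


The zeros of p are: (1 + 2i), (1 - 2i), (2 + 2i), (2 - 2i).
Their magnitudes are: 2.236, 2.236, 2.828, 2.828.
Zeros with |z| < R = 2.5: (1 + 2i), (1 - 2i).
Count = 2.
By the argument principle, (1/2πi) ∮_{|z|=R} p'(z)/p(z) dz equals exactly this count.

Number of zeros inside |z| < 2.5: 2.


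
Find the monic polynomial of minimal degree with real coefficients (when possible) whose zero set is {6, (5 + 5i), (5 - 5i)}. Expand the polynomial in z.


The polynomial is p(z) = ∏_{α ∈ S} (z − α), where S = {6, (5 + 5i), (5 - 5i)}.
Expanding the product yields: p(z) = z^3 -16·z^2 + 110·z -300.
Note conjugate pairs combine to real quadratics: (z − (5+5i))(z − (5−5i)) = z² − 10z + 50.
The resulting polynomial has degree 3 and real coefficients as required.

p(z) = z^3 -16·z^2 + 110·z -300.


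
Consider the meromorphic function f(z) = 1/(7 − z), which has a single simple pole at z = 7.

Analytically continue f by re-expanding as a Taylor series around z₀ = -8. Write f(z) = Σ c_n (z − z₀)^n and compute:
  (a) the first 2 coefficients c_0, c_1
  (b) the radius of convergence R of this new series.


Let w = z − z₀, so z = z₀ + w.
Then 7 − z = 7 − (z₀ + w) = (7 − z₀) − w = 15 − w.
f(z) = 1/(15 − w) = (1/(15)) · 1/(1 − w/(15)) = Σ_{n≥0} w^n / (15)^(n+1).
So c_n = 1/(15)^(n+1):
  c_0 = 1/(15)^1 = 1/15.
  c_1 = 1/(15)^2 = 1/225.
The series is valid for |w/d| < 1, i.e. |z − z₀| < |d|.
Radius of convergence: R = |7 − z₀| = |15| = 15 (distance from z₀ to the singularity z = 7).

c_0 = 1/15, c_1 = 1/225; R = 15.


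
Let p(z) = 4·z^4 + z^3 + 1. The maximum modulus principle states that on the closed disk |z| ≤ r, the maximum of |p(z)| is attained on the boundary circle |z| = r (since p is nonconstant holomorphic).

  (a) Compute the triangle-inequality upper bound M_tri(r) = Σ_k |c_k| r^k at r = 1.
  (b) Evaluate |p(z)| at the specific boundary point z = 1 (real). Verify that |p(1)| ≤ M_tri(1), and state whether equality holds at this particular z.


Coefficients: c_0 = 1, c_1 = 0, c_2 = 0, c_3 = 1, c_4 = 4. Radius r = 1.
Part (a). Triangle bound: M_tri(r) = Σ_k |c_k| r^k
  = |1|·1^0 + |0|·1^1 + |0|·1^2 + |1|·1^3 + |4|·1^4
  = 1 + 0 + 0 + 1 + 4 = 6.
This bounds M(r) := max_{|z|=r} |p(z)| from above; equality holds iff all terms c_k z^k can be made to align in phase at a single z on |z|=r.
Part (b). At z = 1 (real, on the circle |z| = r):
  p(1) = (1)·1^0 + (0)·1^1 + (0)·1^2 + (1)·1^3 + (4)·1^4 = 6.
  |p(1)| = 6.
Since all nonzero coefficients share the same sign, |p(1)| = 6 = M_tri(1); the triangle bound is attained at z = 1, so in fact M(r) = 6.

M_tri(1) = 6; |p(1)| = 6; equality at z=1: yes.


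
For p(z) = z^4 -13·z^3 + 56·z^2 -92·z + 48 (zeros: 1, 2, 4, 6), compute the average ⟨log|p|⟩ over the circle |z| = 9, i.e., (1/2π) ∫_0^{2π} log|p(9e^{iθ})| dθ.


Zeros: 1, 2, 4, 6; r = 9.
Inside |z| < r: 1, 2, 4, 6. Outside (|z| ≥ r): ∅.
p(0) = 48, so log|p(0)| = log(48) = 3.8712.
Apply Jensen: I(r) = log|p(0)| + Σ_k log(r/|z_k|), summed over zeros inside |z| < r.
  log(r/|z_k|) for z_k = 1: log(9/1) = 2.1972
  log(r/|z_k|) for z_k = 2: log(9/2) = 1.5041
  log(r/|z_k|) for z_k = 4: log(9/4) = 0.8109
  log(r/|z_k|) for z_k = 6: log(9/6) = 0.4055
Sum over inside zeros: 4.9177.
I(r) = log|p(0)| + (inside sum) = 3.8712 + 4.9177 = 8.7889.
Closed form (all zeros inside, monic): I(r) = n·log(r) = 4·log(9) = 8.7889. ✓

I(r) ≈ 8.7889.


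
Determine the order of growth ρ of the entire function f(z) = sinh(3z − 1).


sinh(w) is a linear combination of e^{iw} and e^{−iw} (or e^w, e^{−w} in the hyperbolic case), so |sinh(w)| ≤ e^{|w|}. With w = 3z − 1, |w| ≤ 3|z| + 1 = 3r + 1 on |z| = r, giving M(r) ≤ e^{3r + 1}, so ρ ≤ 1. On a suitable ray (z = it for sin/cos; z = t for sinh/cosh, t real → ∞), |sinh(3z − 1)| grows like e^{3|t|}/2, so ρ ≥ 1. Hence ρ = 1.
Therefore ρ = 1.

Order ρ = 1.


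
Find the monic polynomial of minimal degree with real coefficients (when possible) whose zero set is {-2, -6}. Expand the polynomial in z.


The polynomial is p(z) = ∏_{α ∈ S} (z − α), where S = {-2, -6}.
Expanding the product yields: p(z) = z^2 + 8·z + 12.
The resulting polynomial has degree 2 and real coefficients as required.

p(z) = z^2 + 8·z + 12.


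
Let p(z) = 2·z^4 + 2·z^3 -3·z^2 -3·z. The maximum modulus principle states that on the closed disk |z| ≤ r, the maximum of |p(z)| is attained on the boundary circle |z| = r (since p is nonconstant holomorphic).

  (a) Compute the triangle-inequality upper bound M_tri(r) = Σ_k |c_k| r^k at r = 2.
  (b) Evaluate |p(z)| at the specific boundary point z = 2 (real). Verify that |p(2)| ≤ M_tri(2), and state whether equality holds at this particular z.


Coefficients: c_0 = 0, c_1 = -3, c_2 = -3, c_3 = 2, c_4 = 2. Radius r = 2.
Part (a). Triangle bound: M_tri(r) = Σ_k |c_k| r^k
  = |0|·2^0 + |-3|·2^1 + |-3|·2^2 + |2|·2^3 + |2|·2^4
  = 0 + 6 + 12 + 16 + 32 = 66.
This bounds M(r) := max_{|z|=r} |p(z)| from above; equality holds iff all terms c_k z^k can be made to align in phase at a single z on |z|=r.
Part (b). At z = 2 (real, on the circle |z| = r):
  p(2) = (0)·2^0 + (-3)·2^1 + (-3)·2^2 + (2)·2^3 + (2)·2^4 = 30.
  |p(2)| = 30.
Check: |p(2)| = 30 ≤ 66 = M_tri(2). ✓ Equality does not hold at z = 2 (the coefficients have mixed signs, so the terms do not all align in phase there).

M_tri(2) = 66; |p(2)| = 30; equality at z=2: no.


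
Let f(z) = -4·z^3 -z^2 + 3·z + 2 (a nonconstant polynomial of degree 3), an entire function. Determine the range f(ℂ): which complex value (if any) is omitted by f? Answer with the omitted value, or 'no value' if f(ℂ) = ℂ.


Little Picard bounds the complement of f(ℂ) to at most one point.
For every w ∈ ℂ, the equation p(z) − w = 0 is a nonconstant polynomial in z and hence has at least one root by the fundamental theorem of algebra. So p is surjective onto ℂ, omitting no value.

Omitted value: no value.


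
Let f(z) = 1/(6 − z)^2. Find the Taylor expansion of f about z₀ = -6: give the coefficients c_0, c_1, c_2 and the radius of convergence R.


Let w = z − z₀, so z = z₀ + w.
Then 6 − z = 6 − (z₀ + w) = (6 − z₀) − w = 12 − w.
f(z) = 1/(12 − w)^2 = (1/(12)^2) · (1 − w/(12))^{−2}.
By the binomial series (1−u)^{−2} = Σ_{n≥0} C(n+1, 1) u^n for |u|<1, with u = w/(12):
  c_n = C(n+1, 1) / (12)^(n+2).
  c_0 = 1/(12)^2 = 1/144.
  c_1 = 2/(12)^3 = 1/864.
  c_2 = 3/(12)^4 = 1/6912.
The series is valid for |w/d| < 1, i.e. |z − z₀| < |d|.
Radius of convergence: R = |6 − z₀| = |12| = 12 (distance from z₀ to the singularity z = 6).

c_0 = 1/144, c_1 = 1/864, c_2 = 1/6912; R = 12.


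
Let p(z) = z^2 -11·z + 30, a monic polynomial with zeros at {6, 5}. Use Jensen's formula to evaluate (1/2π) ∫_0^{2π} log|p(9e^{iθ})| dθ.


Zeros: 5, 6; r = 9.
Inside |z| < r: 5, 6. Outside (|z| ≥ r): ∅.
p(0) = 30, so log|p(0)| = log(30) = 3.4012.
Apply Jensen: I(r) = log|p(0)| + Σ_k log(r/|z_k|), summed over zeros inside |z| < r.
  log(r/|z_k|) for z_k = 6: log(9/6) = 0.4055
  log(r/|z_k|) for z_k = 5: log(9/5) = 0.5878
Sum over inside zeros: 0.9933.
I(r) = log|p(0)| + (inside sum) = 3.4012 + 0.9933 = 4.3944.
Closed form (all zeros inside, monic): I(r) = n·log(r) = 2·log(9) = 4.3944. ✓

I(r) ≈ 4.3944.


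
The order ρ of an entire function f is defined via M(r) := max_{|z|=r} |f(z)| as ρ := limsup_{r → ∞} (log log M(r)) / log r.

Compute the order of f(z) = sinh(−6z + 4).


sinh(w) is a linear combination of e^{iw} and e^{−iw} (or e^w, e^{−w} in the hyperbolic case), so |sinh(w)| ≤ e^{|w|}. With w = −6z + 4, |w| ≤ 6|z| + 4 = 6r + 4 on |z| = r, giving M(r) ≤ e^{6r + 4}, so ρ ≤ 1. On a suitable ray (z = it for sin/cos; z = t for sinh/cosh, t real → ∞), |sinh(−6z + 4)| grows like e^{6|t|}/2, so ρ ≥ 1. Hence ρ = 1.
Therefore ρ = 1.

Order ρ = 1.


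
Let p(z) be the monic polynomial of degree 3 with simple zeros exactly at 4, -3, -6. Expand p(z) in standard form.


The polynomial is p(z) = ∏_{α ∈ S} (z − α), where S = {4, -3, -6}.
Expanding the product yields: p(z) = z^3 + 5·z^2 -18·z -72.
The resulting polynomial has degree 3 and real coefficients as required.

p(z) = z^3 + 5·z^2 -18·z -72.


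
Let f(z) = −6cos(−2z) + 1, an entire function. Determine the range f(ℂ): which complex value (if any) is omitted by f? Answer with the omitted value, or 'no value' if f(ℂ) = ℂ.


Little Picard bounds the complement of f(ℂ) to at most one point.
cos is entire and surjective onto ℂ: for every w ∈ ℂ, cos(ζ) = w has a solution ζ ∈ ℂ (e.g., via the complex inverse arccos). With ζ = −2z this gives z = ζ/(-2). Then -6·cos(−2z) takes every value in -6·ℂ = ℂ, and adding 1 is a bijection of ℂ. So f is surjective and omits no value. (Note: only on the real line is cos bounded by [−1, 1].)

Omitted value: no value.


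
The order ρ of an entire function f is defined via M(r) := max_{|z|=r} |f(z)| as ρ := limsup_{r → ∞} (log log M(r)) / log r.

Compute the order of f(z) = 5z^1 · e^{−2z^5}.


M(r) = max_{|z|=r} |5|·|z|^1·|e^{−2z^5}| = 5·r^1 · e^{2r^5} (the factors attain their maxima compatibly on |z|=r). Then log M(r) = log 5 + 1·log r + 2r^5, dominated by the last term, so log log M(r) ~ 5·log r. The polynomial factor 5z^1 contributes only a log r term and does not affect the order. ρ = 5.
Therefore ρ = 5.

Order ρ = 5.


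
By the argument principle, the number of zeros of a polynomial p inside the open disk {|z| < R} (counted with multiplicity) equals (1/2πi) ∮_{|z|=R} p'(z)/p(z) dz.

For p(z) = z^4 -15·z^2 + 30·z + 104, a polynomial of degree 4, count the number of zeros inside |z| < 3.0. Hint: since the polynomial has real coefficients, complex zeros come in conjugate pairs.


The zeros of p are: -4, -2, (3 + 2i), (3 - 2i).
Their magnitudes are: 4, 2, 3.606, 3.606.
Zeros with |z| < R = 3.0: -2.
Count = 1.
By the argument principle, (1/2πi) ∮_{|z|=R} p'(z)/p(z) dz equals exactly this count.

Number of zeros inside |z| < 3.0: 1.


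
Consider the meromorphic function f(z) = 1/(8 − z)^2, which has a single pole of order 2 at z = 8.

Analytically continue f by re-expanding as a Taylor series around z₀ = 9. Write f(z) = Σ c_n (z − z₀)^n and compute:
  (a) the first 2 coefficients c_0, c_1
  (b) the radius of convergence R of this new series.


Let w = z − z₀, so z = z₀ + w.
Then 8 − z = 8 − (z₀ + w) = (8 − z₀) − w = -1 − w.
f(z) = 1/(-1 − w)^2 = (1/(-1)^2) · (1 − w/(-1))^{−2}.
By the binomial series (1−u)^{−2} = Σ_{n≥0} C(n+1, 1) u^n for |u|<1, with u = w/(-1):
  c_n = C(n+1, 1) / (-1)^(n+2).
  c_0 = 1/(-1)^2 = 1.
  c_1 = 2/(-1)^3 = -2.
The series is valid for |w/d| < 1, i.e. |z − z₀| < |d|.
Radius of convergence: R = |8 − z₀| = |-1| = 1 (distance from z₀ to the singularity z = 8).

c_0 = 1, c_1 = -2; R = 1.


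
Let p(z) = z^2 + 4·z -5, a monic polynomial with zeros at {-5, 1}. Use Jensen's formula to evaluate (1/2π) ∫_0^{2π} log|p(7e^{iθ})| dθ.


Zeros: -5, 1; r = 7.
Inside |z| < r: -5, 1. Outside (|z| ≥ r): ∅.
p(0) = -5, so log|p(0)| = log(5) = 1.6094.
Apply Jensen: I(r) = log|p(0)| + Σ_k log(r/|z_k|), summed over zeros inside |z| < r.
  log(r/|z_k|) for z_k = -5: log(7/5) = 0.3365
  log(r/|z_k|) for z_k = 1: log(7/1) = 1.9459
Sum over inside zeros: 2.2824.
I(r) = log|p(0)| + (inside sum) = 1.6094 + 2.2824 = 3.8918.
Closed form (all zeros inside, monic): I(r) = n·log(r) = 2·log(7) = 3.8918. ✓

I(r) ≈ 3.8918.


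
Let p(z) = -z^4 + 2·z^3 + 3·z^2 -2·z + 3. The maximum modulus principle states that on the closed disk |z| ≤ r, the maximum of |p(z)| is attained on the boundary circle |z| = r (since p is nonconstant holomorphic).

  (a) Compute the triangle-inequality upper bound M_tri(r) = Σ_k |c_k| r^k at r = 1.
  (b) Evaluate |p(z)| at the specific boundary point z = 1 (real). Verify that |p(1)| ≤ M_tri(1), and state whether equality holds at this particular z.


Coefficients: c_0 = 3, c_1 = -2, c_2 = 3, c_3 = 2, c_4 = -1. Radius r = 1.
Part (a). Triangle bound: M_tri(r) = Σ_k |c_k| r^k
  = |3|·1^0 + |-2|·1^1 + |3|·1^2 + |2|·1^3 + |-1|·1^4
  = 3 + 2 + 3 + 2 + 1 = 11.
This bounds M(r) := max_{|z|=r} |p(z)| from above; equality holds iff all terms c_k z^k can be made to align in phase at a single z on |z|=r.
Part (b). At z = 1 (real, on the circle |z| = r):
  p(1) = (3)·1^0 + (-2)·1^1 + (3)·1^2 + (2)·1^3 + (-1)·1^4 = 5.
  |p(1)| = 5.
Check: |p(1)| = 5 ≤ 11 = M_tri(1). ✓ Equality does not hold at z = 1 (the coefficients have mixed signs, so the terms do not all align in phase there).

M_tri(1) = 11; |p(1)| = 5; equality at z=1: no.


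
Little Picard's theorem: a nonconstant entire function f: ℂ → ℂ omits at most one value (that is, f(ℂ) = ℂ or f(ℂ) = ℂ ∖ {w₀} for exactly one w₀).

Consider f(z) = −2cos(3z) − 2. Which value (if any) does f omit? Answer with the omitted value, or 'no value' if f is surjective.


Little Picard bounds the complement of f(ℂ) to at most one point.
cos is entire and surjective onto ℂ: for every w ∈ ℂ, cos(ζ) = w has a solution ζ ∈ ℂ (e.g., via the complex inverse arccos). With ζ = 3z this gives z = ζ/(3). Then -2·cos(3z) takes every value in -2·ℂ = ℂ, and adding -2 is a bijection of ℂ. So f is surjective and omits no value. (Note: only on the real line is cos bounded by [−1, 1].)

Omitted value: no value.


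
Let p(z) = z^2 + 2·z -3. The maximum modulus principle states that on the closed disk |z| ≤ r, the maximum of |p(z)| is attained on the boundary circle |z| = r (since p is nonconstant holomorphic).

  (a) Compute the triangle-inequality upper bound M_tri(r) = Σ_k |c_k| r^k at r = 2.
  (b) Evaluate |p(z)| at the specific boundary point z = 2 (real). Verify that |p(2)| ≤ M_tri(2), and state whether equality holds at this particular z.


Coefficients: c_0 = -3, c_1 = 2, c_2 = 1. Radius r = 2.
Part (a). Triangle bound: M_tri(r) = Σ_k |c_k| r^k
  = |-3|·2^0 + |2|·2^1 + |1|·2^2
  = 3 + 4 + 4 = 11.
This bounds M(r) := max_{|z|=r} |p(z)| from above; equality holds iff all terms c_k z^k can be made to align in phase at a single z on |z|=r.
Part (b). At z = 2 (real, on the circle |z| = r):
  p(2) = (-3)·2^0 + (2)·2^1 + (1)·2^2 = 5.
  |p(2)| = 5.
Check: |p(2)| = 5 ≤ 11 = M_tri(2). ✓ Equality does not hold at z = 2 (the coefficients have mixed signs, so the terms do not all align in phase there).

M_tri(2) = 11; |p(2)| = 5; equality at z=2: no.


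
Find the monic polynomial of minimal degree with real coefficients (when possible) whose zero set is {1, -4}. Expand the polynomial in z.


The polynomial is p(z) = ∏_{α ∈ S} (z − α), where S = {1, -4}.
Expanding the product yields: p(z) = z^2 + 3·z -4.
The resulting polynomial has degree 2 and real coefficients as required.

p(z) = z^2 + 3·z -4.


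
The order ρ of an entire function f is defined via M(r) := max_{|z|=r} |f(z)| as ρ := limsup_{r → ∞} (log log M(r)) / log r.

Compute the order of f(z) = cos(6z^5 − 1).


Write cos(w) = (e^{iw} ± e^{−iw})/(2 or 2i), so |cos(w)| ≤ e^{|w|}. With w = 6z^5 − 1, |w| ≤ 6r^5 + 1 on |z|=r, giving M(r) ≤ e^{6r^5 + 1} and ρ ≤ 5. For the lower bound, choose z on |z|=r with 6z^5 purely imaginary of modulus 6r^5; then |cos(6z^5 − 1)| grows like e^{6r^5}/2, so ρ ≥ 5. Hence ρ = 5.
Therefore ρ = 5.

Order ρ = 5.


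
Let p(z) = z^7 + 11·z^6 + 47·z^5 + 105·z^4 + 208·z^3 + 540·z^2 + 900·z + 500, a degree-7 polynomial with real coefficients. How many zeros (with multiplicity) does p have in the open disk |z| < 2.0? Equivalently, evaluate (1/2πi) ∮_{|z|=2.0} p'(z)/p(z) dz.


The zeros of p are: -1, (-3 + 1i), (-3 - 1i), (-3 + 1i), (-3 - 1i), (1 + 2i), (1 - 2i).
Their magnitudes are: 1, 3.162, 3.162, 3.162, 3.162, 2.236, 2.236.
Zeros with |z| < R = 2.0: -1.
Count = 1.
By the argument principle, (1/2πi) ∮_{|z|=R} p'(z)/p(z) dz equals exactly this count.

Number of zeros inside |z| < 2.0: 1.


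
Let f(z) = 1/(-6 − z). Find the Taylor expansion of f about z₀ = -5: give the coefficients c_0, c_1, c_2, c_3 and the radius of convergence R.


Let w = z − z₀, so z = z₀ + w.
Then -6 − z = -6 − (z₀ + w) = (-6 − z₀) − w = -1 − w.
f(z) = 1/(-1 − w) = (1/(-1)) · 1/(1 − w/(-1)) = Σ_{n≥0} w^n / (-1)^(n+1).
So c_n = 1/(-1)^(n+1):
  c_0 = 1/(-1)^1 = -1.
  c_1 = 1/(-1)^2 = 1.
  c_2 = 1/(-1)^3 = -1.
  c_3 = 1/(-1)^4 = 1.
The series is valid for |w/d| < 1, i.e. |z − z₀| < |d|.
Radius of convergence: R = |-6 − z₀| = |-1| = 1 (distance from z₀ to the singularity z = -6).

c_0 = -1, c_1 = 1, c_2 = -1, c_3 = 1; R = 1.


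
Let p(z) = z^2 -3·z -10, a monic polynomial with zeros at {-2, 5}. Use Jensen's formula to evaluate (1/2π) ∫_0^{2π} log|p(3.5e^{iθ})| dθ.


Zeros: -2, 5; r = 3.5.
Inside |z| < r: -2. Outside (|z| ≥ r): 5.
p(0) = -10, so log|p(0)| = log(10) = 2.3026.
Apply Jensen: I(r) = log|p(0)| + Σ_k log(r/|z_k|), summed over zeros inside |z| < r.
  log(r/|z_k|) for z_k = -2: log(3.5/2) = 0.5596
  Outside zeros (5) contribute nothing to the Jensen sum.
Sum over inside zeros: 0.5596.
I(r) = log|p(0)| + (inside sum) = 2.3026 + 0.5596 = 2.8622.
Note: since some zeros are outside |z| ≤ r, the simplified n·log(r) form does NOT apply — only the inside zeros contribute.

I(r) ≈ 2.8622.


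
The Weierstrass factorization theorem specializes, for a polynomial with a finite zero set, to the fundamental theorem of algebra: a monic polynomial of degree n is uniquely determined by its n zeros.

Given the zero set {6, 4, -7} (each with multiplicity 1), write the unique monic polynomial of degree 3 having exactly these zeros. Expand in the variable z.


The polynomial is p(z) = ∏_{α ∈ S} (z − α), where S = {6, 4, -7}.
Expanding the product yields: p(z) = z^3 -3·z^2 -46·z + 168.
The resulting polynomial has degree 3 and real coefficients as required.

p(z) = z^3 -3·z^2 -46·z + 168.


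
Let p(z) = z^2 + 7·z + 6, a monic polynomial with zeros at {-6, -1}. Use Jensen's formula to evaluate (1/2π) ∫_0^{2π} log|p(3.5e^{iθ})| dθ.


Zeros: -6, -1; r = 3.5.
Inside |z| < r: -1. Outside (|z| ≥ r): -6.
p(0) = 6, so log|p(0)| = log(6) = 1.7918.
Apply Jensen: I(r) = log|p(0)| + Σ_k log(r/|z_k|), summed over zeros inside |z| < r.
  log(r/|z_k|) for z_k = -1: log(3.5/1) = 1.2528
  Outside zeros (-6) contribute nothing to the Jensen sum.
Sum over inside zeros: 1.2528.
I(r) = log|p(0)| + (inside sum) = 1.7918 + 1.2528 = 3.0445.
Note: since some zeros are outside |z| ≤ r, the simplified n·log(r) form does NOT apply — only the inside zeros contribute.

I(r) ≈ 3.0445.


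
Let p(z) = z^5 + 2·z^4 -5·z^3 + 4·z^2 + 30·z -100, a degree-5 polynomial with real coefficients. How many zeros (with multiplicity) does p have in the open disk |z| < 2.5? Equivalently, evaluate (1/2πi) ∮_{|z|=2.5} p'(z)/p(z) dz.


The zeros of p are: (-3 + 1i), (-3 - 1i), 2, (1 + 2i), (1 - 2i).
Their magnitudes are: 3.162, 3.162, 2, 2.236, 2.236.
Zeros with |z| < R = 2.5: 2, (1 + 2i), (1 - 2i).
Count = 3.
By the argument principle, (1/2πi) ∮_{|z|=R} p'(z)/p(z) dz equals exactly this count.

Number of zeros inside |z| < 2.5: 3.


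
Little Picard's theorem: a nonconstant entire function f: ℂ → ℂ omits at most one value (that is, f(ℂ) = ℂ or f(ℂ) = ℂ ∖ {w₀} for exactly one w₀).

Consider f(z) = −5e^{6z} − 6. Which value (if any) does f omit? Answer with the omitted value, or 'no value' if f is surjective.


Little Picard bounds the complement of f(ℂ) to at most one point.
e^{6z} is never zero on ℂ, so -5·e^{6z} takes every value in ℂ ∖ {0}. Adding -6 shifts the range to ℂ ∖ {-6}. Thus f omits exactly the value -6.

Omitted value: -6.


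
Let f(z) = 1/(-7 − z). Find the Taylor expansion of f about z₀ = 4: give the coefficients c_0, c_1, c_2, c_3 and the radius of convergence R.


Let w = z − z₀, so z = z₀ + w.
Then -7 − z = -7 − (z₀ + w) = (-7 − z₀) − w = -11 − w.
f(z) = 1/(-11 − w) = (1/(-11)) · 1/(1 − w/(-11)) = Σ_{n≥0} w^n / (-11)^(n+1).
So c_n = 1/(-11)^(n+1):
  c_0 = 1/(-11)^1 = -1/11.
  c_1 = 1/(-11)^2 = 1/121.
  c_2 = 1/(-11)^3 = -1/1331.
  c_3 = 1/(-11)^4 = 1/14641.
The series is valid for |w/d| < 1, i.e. |z − z₀| < |d|.
Radius of convergence: R = |-7 − z₀| = |-11| = 11 (distance from z₀ to the singularity z = -7).

c_0 = -1/11, c_1 = 1/121, c_2 = -1/1331, c_3 = 1/14641; R = 11.


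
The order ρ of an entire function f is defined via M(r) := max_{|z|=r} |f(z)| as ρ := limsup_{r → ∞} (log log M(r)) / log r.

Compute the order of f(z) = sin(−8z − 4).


sin(w) is a linear combination of e^{iw} and e^{−iw} (or e^w, e^{−w} in the hyperbolic case), so |sin(w)| ≤ e^{|w|}. With w = −8z − 4, |w| ≤ 8|z| + 4 = 8r + 4 on |z| = r, giving M(r) ≤ e^{8r + 4}, so ρ ≤ 1. On a suitable ray (z = it for sin/cos; z = t for sinh/cosh, t real → ∞), |sin(−8z − 4)| grows like e^{8|t|}/2, so ρ ≥ 1. Hence ρ = 1.
Therefore ρ = 1.

Order ρ = 1.


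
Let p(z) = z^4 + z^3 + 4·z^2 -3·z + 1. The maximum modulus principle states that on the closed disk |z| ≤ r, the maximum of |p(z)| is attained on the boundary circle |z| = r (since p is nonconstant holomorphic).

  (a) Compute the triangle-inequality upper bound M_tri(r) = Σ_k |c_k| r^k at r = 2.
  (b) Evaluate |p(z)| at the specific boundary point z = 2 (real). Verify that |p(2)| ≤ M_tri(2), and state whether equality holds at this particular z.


Coefficients: c_0 = 1, c_1 = -3, c_2 = 4, c_3 = 1, c_4 = 1. Radius r = 2.
Part (a). Triangle bound: M_tri(r) = Σ_k |c_k| r^k
  = |1|·2^0 + |-3|·2^1 + |4|·2^2 + |1|·2^3 + |1|·2^4
  = 1 + 6 + 16 + 8 + 16 = 47.
This bounds M(r) := max_{|z|=r} |p(z)| from above; equality holds iff all terms c_k z^k can be made to align in phase at a single z on |z|=r.
Part (b). At z = 2 (real, on the circle |z| = r):
  p(2) = (1)·2^0 + (-3)·2^1 + (4)·2^2 + (1)·2^3 + (1)·2^4 = 35.
  |p(2)| = 35.
Check: |p(2)| = 35 ≤ 47 = M_tri(2). ✓ Equality does not hold at z = 2 (the coefficients have mixed signs, so the terms do not all align in phase there).

M_tri(2) = 47; |p(2)| = 35; equality at z=2: no.


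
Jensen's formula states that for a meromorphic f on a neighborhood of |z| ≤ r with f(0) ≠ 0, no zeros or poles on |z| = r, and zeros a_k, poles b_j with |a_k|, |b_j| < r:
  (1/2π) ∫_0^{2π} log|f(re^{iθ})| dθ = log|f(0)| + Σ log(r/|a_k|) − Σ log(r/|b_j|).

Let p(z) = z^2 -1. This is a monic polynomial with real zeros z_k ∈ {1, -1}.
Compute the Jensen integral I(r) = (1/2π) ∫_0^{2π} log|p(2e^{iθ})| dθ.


Zeros: -1, 1; r = 2.
Inside |z| < r: -1, 1. Outside (|z| ≥ r): ∅.
p(0) = -1, so log|p(0)| = log(1) = 0.0000.
Apply Jensen: I(r) = log|p(0)| + Σ_k log(r/|z_k|), summed over zeros inside |z| < r.
  log(r/|z_k|) for z_k = 1: log(2/1) = 0.6931
  log(r/|z_k|) for z_k = -1: log(2/1) = 0.6931
Sum over inside zeros: 1.3863.
I(r) = log|p(0)| + (inside sum) = 0.0000 + 1.3863 = 1.3863.
Closed form (all zeros inside, monic): I(r) = n·log(r) = 2·log(2) = 1.3863. ✓

I(r) ≈ 1.3863.


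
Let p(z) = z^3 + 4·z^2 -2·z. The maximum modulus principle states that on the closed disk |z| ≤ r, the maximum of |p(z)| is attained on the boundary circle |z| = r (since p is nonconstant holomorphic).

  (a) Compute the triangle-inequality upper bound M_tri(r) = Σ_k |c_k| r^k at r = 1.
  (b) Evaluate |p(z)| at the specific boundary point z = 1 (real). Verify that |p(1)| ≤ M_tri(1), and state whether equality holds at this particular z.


Coefficients: c_0 = 0, c_1 = -2, c_2 = 4, c_3 = 1. Radius r = 1.
Part (a). Triangle bound: M_tri(r) = Σ_k |c_k| r^k
  = |0|·1^0 + |-2|·1^1 + |4|·1^2 + |1|·1^3
  = 0 + 2 + 4 + 1 = 7.
This bounds M(r) := max_{|z|=r} |p(z)| from above; equality holds iff all terms c_k z^k can be made to align in phase at a single z on |z|=r.
Part (b). At z = 1 (real, on the circle |z| = r):
  p(1) = (0)·1^0 + (-2)·1^1 + (4)·1^2 + (1)·1^3 = 3.
  |p(1)| = 3.
Check: |p(1)| = 3 ≤ 7 = M_tri(1). ✓ Equality does not hold at z = 1 (the coefficients have mixed signs, so the terms do not all align in phase there).

M_tri(1) = 7; |p(1)| = 3; equality at z=1: no.


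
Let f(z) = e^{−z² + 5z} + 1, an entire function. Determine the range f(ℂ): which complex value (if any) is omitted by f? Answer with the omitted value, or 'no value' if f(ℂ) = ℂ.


Little Picard bounds the complement of f(ℂ) to at most one point.
The exponent g(z) = −z² + 5z is a nonconstant polynomial, hence surjective onto ℂ. So e^{g(z)} takes every value in {e^w : w ∈ ℂ} = ℂ ∖ {0}. Adding 1 shifts the range to ℂ ∖ {1}. f omits exactly 1.

Omitted value: 1.


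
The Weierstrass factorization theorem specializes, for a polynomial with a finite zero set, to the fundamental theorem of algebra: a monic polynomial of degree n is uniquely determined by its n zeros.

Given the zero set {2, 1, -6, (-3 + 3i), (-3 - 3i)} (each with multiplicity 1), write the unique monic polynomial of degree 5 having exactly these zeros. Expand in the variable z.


The polynomial is p(z) = ∏_{α ∈ S} (z − α), where S = {2, 1, -6, (-3 + 3i), (-3 - 3i)}.
Expanding the product yields: p(z) = z^5 + 9·z^4 + 20·z^3 -30·z^2 -216·z + 216.
Note conjugate pairs combine to real quadratics: (z − (-3+3i))(z − (-3−3i)) = z² + 6z + 18.
The resulting polynomial has degree 5 and real coefficients as required.

p(z) = z^5 + 9·z^4 + 20·z^3 -30·z^2 -216·z + 216.


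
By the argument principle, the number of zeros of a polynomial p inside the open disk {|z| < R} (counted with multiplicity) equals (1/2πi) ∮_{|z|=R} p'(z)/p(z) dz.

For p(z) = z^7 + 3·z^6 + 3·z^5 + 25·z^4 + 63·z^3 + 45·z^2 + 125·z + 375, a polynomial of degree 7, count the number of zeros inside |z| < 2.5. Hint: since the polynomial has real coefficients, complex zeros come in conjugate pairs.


The zeros of p are: (1 + 2i), (1 - 2i), -3, (1 + 2i), (1 - 2i), (-2 + 1i), (-2 - 1i).
Their magnitudes are: 2.236, 2.236, 3, 2.236, 2.236, 2.236, 2.236.
Zeros with |z| < R = 2.5: (1 + 2i), (1 - 2i), (1 + 2i), (1 - 2i), (-2 + 1i), (-2 - 1i).
Count = 6.
By the argument principle, (1/2πi) ∮_{|z|=R} p'(z)/p(z) dz equals exactly this count.

Number of zeros inside |z| < 2.5: 6.


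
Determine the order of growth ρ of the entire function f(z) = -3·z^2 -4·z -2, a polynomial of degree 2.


|f(z)| ≤ Σ|c_k|·r^k = O(r^2) as r → ∞. Polynomial growth is O(e^{r^ε}) for every ε > 0 (since r^2/e^{r^ε} → 0), so ρ ≤ ε for all ε > 0, i.e. ρ = 0. Every nonconstant polynomial has order 0.
Therefore ρ = 0.

Order ρ = 0.


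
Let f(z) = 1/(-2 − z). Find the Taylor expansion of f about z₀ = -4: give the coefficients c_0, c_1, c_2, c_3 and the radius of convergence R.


Let w = z − z₀, so z = z₀ + w.
Then -2 − z = -2 − (z₀ + w) = (-2 − z₀) − w = 2 − w.
f(z) = 1/(2 − w) = (1/(2)) · 1/(1 − w/(2)) = Σ_{n≥0} w^n / (2)^(n+1).
So c_n = 1/(2)^(n+1):
  c_0 = 1/(2)^1 = 1/2.
  c_1 = 1/(2)^2 = 1/4.
  c_2 = 1/(2)^3 = 1/8.
  c_3 = 1/(2)^4 = 1/16.
The series is valid for |w/d| < 1, i.e. |z − z₀| < |d|.
Radius of convergence: R = |-2 − z₀| = |2| = 2 (distance from z₀ to the singularity z = -2).

c_0 = 1/2, c_1 = 1/4, c_2 = 1/8, c_3 = 1/16; R = 2.


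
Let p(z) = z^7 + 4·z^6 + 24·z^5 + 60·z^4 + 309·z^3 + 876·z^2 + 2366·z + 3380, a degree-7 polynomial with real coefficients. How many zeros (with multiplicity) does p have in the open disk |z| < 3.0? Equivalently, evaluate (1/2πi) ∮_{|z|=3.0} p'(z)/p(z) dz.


The zeros of p are: (2 + 3i), (2 - 3i), (-1 + 3i), (-1 - 3i), -2, (-2 + 3i), (-2 - 3i).
Their magnitudes are: 3.606, 3.606, 3.162, 3.162, 2, 3.606, 3.606.
Zeros with |z| < R = 3.0: -2.
Count = 1.
By the argument principle, (1/2πi) ∮_{|z|=R} p'(z)/p(z) dz equals exactly this count.

Number of zeros inside |z| < 3.0: 1.


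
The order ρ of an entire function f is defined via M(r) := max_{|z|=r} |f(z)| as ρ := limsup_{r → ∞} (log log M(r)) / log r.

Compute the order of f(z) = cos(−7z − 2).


cos(w) is a linear combination of e^{iw} and e^{−iw} (or e^w, e^{−w} in the hyperbolic case), so |cos(w)| ≤ e^{|w|}. With w = −7z − 2, |w| ≤ 7|z| + 2 = 7r + 2 on |z| = r, giving M(r) ≤ e^{7r + 2}, so ρ ≤ 1. On a suitable ray (z = it for sin/cos; z = t for sinh/cosh, t real → ∞), |cos(−7z − 2)| grows like e^{7|t|}/2, so ρ ≥ 1. Hence ρ = 1.
Therefore ρ = 1.

Order ρ = 1.


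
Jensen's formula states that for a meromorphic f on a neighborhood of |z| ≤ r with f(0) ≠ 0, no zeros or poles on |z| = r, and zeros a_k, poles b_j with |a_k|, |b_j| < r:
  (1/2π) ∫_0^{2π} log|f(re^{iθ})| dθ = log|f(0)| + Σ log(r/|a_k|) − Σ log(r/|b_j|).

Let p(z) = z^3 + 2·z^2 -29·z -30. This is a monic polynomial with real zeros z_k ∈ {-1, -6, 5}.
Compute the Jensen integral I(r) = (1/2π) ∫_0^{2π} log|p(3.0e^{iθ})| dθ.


Zeros: -6, -1, 5; r = 3.0.
Inside |z| < r: -1. Outside (|z| ≥ r): -6, 5.
p(0) = -30, so log|p(0)| = log(30) = 3.4012.
Apply Jensen: I(r) = log|p(0)| + Σ_k log(r/|z_k|), summed over zeros inside |z| < r.
  log(r/|z_k|) for z_k = -1: log(3.0/1) = 1.0986
  Outside zeros (-6, 5) contribute nothing to the Jensen sum.
Sum over inside zeros: 1.0986.
I(r) = log|p(0)| + (inside sum) = 3.4012 + 1.0986 = 4.4998.
Note: since some zeros are outside |z| ≤ r, the simplified n·log(r) form does NOT apply — only the inside zeros contribute.

I(r) ≈ 4.4998.


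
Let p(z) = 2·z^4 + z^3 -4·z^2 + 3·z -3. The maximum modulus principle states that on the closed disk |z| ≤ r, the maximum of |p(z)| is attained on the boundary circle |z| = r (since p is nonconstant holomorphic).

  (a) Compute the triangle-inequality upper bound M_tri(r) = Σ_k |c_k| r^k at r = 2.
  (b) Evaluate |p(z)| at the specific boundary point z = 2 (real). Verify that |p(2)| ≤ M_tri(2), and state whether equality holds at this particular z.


Coefficients: c_0 = -3, c_1 = 3, c_2 = -4, c_3 = 1, c_4 = 2. Radius r = 2.
Part (a). Triangle bound: M_tri(r) = Σ_k |c_k| r^k
  = |-3|·2^0 + |3|·2^1 + |-4|·2^2 + |1|·2^3 + |2|·2^4
  = 3 + 6 + 16 + 8 + 32 = 65.
This bounds M(r) := max_{|z|=r} |p(z)| from above; equality holds iff all terms c_k z^k can be made to align in phase at a single z on |z|=r.
Part (b). At z = 2 (real, on the circle |z| = r):
  p(2) = (-3)·2^0 + (3)·2^1 + (-4)·2^2 + (1)·2^3 + (2)·2^4 = 27.
  |p(2)| = 27.
Check: |p(2)| = 27 ≤ 65 = M_tri(2). ✓ Equality does not hold at z = 2 (the coefficients have mixed signs, so the terms do not all align in phase there).

M_tri(2) = 65; |p(2)| = 27; equality at z=2: no.
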